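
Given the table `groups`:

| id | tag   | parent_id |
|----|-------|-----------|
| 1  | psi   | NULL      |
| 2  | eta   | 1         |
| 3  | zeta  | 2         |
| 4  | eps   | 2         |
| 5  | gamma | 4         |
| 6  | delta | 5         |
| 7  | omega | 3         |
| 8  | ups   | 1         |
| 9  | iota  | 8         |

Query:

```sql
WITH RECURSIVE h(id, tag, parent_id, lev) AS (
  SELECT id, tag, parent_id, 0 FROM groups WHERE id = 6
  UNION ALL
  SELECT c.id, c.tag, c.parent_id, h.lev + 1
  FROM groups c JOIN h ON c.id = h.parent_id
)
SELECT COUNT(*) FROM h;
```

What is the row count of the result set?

Base: id=6 (delta), parent_id=5, lev 0.
Iteration 1: join on id=5 -> gamma (id 5, parent_id=4, lev 1).
Iteration 2: join on id=4 -> eps (id 4, parent_id=2, lev 2).
Iteration 3: join on id=2 -> eta (id 2, parent_id=1, lev 3).
Iteration 4: join on id=1 -> psi (id 1, parent_id=NULL, lev 4).
Iteration 5: parent_id is NULL; no match; recursion stops.
Total rows emitted: 5.

5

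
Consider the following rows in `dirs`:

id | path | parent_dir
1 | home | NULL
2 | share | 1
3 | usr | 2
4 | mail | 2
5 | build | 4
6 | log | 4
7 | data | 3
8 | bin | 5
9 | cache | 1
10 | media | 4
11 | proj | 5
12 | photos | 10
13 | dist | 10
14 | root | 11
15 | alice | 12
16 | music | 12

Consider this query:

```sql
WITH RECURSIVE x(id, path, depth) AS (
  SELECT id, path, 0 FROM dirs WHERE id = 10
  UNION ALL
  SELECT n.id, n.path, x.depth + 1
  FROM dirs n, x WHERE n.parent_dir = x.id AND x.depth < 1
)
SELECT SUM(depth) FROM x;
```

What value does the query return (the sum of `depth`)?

Base: id=10 (media) at depth 0.
Iteration 1: rows with parent_dir in {10} -> photos (id 12, depth 1), dist (id 13, depth 1).
Iteration 2: depth < 1 fails for all current rows; recursion stops.
SUM(depth) = 0 + 1 + 1 = 2.

2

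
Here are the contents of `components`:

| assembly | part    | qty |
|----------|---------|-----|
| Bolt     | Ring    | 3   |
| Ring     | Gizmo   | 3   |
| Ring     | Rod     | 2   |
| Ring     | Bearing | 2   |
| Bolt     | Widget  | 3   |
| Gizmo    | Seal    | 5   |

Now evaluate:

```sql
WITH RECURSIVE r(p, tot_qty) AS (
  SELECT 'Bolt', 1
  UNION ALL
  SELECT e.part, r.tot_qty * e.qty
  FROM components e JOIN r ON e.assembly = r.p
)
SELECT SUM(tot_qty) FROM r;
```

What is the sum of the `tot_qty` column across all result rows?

Base: (Bolt, tot_qty=1).
Iteration 1: components of {Bolt} -> Ring = 1*3 = 3, Widget = 1*3 = 3.
Iteration 2: components of {Ring,Widget} -> Bearing = 3*2 = 6, Gizmo = 3*3 = 9, Rod = 3*2 = 6.
Iteration 3: components of {Bearing,Gizmo,Rod} -> Seal = 9*5 = 45.
Iteration 4: no further components; recursion stops.
SUM(tot_qty) = 1 + 3 + 3 + 9 + 6 + 6 + 45 = 73.

73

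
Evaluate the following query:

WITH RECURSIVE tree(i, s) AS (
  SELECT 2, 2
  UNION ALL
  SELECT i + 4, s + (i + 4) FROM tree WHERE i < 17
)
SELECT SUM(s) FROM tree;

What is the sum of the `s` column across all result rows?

110

Base: i=2, s=2.
Iteration 1: 2 < 17 holds -> i = 2 + 4 = 6, s = 2 + 6 = 8.
Iteration 2: 6 < 17 holds -> i = 6 + 4 = 10, s = 8 + 10 = 18.
Iteration 3: 10 < 17 holds -> i = 10 + 4 = 14, s = 18 + 14 = 32.
Iteration 4: 14 < 17 holds -> i = 14 + 4 = 18, s = 32 + 18 = 50.
Iteration 5: 18 < 17 fails; recursion stops.
SUM(s) = 2 + 8 + 18 + 32 + 50 = 110.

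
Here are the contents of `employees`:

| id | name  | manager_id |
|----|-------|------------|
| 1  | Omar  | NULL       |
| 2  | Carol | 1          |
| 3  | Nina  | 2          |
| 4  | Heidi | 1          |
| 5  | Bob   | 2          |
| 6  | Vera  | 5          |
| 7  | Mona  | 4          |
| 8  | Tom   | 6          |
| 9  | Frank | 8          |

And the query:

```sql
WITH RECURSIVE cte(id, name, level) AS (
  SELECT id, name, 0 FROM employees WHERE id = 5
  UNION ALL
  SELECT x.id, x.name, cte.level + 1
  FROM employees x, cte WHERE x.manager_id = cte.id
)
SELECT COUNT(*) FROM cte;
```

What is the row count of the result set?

4

Base: id=5 (Bob) at level 0.
Iteration 1: rows with manager_id in {5} -> Vera (id 6, level 1).
Iteration 2: rows with manager_id in {6} -> Tom (id 8, level 2).
Iteration 3: rows with manager_id in {8} -> Frank (id 9, level 3).
Iteration 4: no rows with manager_id in {9}; recursion stops.
Total rows emitted: 4.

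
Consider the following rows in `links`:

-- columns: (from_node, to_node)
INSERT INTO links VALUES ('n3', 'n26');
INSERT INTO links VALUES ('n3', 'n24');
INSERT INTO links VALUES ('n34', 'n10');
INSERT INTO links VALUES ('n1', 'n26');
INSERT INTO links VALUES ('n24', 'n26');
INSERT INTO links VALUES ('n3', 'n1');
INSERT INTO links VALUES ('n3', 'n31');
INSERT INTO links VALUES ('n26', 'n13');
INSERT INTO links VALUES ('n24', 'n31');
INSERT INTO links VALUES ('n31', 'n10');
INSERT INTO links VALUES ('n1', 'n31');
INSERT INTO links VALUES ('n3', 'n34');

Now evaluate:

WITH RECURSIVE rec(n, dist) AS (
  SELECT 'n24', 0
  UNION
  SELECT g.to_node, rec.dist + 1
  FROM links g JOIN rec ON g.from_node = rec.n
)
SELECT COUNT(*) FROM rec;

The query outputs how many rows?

Base: (n24, dist=0).
Iteration 1: edges from {n24} -> (n26, dist=1), (n31, dist=1).
Iteration 2: edges from {n26,n31} -> (n10, dist=2), (n13, dist=2).
Iteration 3: no outgoing edges from {n10,n13}; recursion stops.
Total rows emitted: 5.

5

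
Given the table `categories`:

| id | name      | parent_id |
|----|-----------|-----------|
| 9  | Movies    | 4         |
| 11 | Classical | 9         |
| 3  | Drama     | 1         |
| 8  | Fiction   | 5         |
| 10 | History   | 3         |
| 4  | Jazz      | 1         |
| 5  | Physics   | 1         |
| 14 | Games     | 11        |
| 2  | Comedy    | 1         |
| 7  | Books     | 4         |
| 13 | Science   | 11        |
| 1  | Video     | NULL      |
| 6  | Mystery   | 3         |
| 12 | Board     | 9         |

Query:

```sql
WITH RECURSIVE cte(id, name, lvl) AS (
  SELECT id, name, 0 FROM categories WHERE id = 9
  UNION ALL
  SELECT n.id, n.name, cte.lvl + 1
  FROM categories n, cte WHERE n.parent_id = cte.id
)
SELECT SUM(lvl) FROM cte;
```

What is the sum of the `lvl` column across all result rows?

Base: id=9 (Movies) at lvl 0.
Iteration 1: rows with parent_id in {9} -> Classical (id 11, lvl 1), Board (id 12, lvl 1).
Iteration 2: rows with parent_id in {11,12} -> Science (id 13, lvl 2), Games (id 14, lvl 2).
Iteration 3: no rows with parent_id in {13,14}; recursion stops.
SUM(lvl) = 0 + 1 + 1 + 2 + 2 = 6.

6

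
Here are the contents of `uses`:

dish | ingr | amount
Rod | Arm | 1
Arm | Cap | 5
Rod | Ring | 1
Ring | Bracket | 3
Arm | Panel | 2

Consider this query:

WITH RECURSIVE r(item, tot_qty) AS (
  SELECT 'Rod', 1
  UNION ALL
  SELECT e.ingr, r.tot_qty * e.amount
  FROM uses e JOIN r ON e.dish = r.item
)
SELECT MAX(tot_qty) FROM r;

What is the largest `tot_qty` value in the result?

Base: (Rod, tot_qty=1).
Iteration 1: components of {Rod} -> Arm = 1*1 = 1, Ring = 1*1 = 1.
Iteration 2: components of {Arm,Ring} -> Bracket = 1*3 = 3, Cap = 1*5 = 5, Panel = 1*2 = 2.
Iteration 3: no further components; recursion stops.
tot_qty values: 1, 1, 1, 5, 2, 3; the maximum is 5.

5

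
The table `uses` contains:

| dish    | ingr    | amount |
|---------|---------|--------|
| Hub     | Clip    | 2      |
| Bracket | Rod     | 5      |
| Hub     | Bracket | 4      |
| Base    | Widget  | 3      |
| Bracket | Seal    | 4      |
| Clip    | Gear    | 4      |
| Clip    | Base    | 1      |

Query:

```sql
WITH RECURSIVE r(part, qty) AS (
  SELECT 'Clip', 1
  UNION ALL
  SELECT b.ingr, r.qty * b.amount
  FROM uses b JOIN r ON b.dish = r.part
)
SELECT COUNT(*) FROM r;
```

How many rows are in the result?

Base: (Clip, qty=1).
Iteration 1: components of {Clip} -> Base = 1*1 = 1, Gear = 1*4 = 4.
Iteration 2: components of {Base,Gear} -> Widget = 1*3 = 3.
Iteration 3: no further components; recursion stops.
Total rows emitted: 4.

4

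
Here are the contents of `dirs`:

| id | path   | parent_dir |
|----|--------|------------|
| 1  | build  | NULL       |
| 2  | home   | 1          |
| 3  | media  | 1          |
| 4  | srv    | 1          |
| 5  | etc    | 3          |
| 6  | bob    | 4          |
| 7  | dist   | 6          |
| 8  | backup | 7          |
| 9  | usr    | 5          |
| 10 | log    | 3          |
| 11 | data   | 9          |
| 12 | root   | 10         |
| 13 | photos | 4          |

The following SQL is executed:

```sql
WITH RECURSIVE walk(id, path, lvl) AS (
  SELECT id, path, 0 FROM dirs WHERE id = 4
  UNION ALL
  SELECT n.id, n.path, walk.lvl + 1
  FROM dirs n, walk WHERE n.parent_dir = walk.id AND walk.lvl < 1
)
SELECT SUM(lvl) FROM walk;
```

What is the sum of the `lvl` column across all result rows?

2

Base: id=4 (srv) at lvl 0.
Iteration 1: rows with parent_dir in {4} -> bob (id 6, lvl 1), photos (id 13, lvl 1).
Iteration 2: lvl < 1 fails for all current rows; recursion stops.
SUM(lvl) = 0 + 1 + 1 = 2.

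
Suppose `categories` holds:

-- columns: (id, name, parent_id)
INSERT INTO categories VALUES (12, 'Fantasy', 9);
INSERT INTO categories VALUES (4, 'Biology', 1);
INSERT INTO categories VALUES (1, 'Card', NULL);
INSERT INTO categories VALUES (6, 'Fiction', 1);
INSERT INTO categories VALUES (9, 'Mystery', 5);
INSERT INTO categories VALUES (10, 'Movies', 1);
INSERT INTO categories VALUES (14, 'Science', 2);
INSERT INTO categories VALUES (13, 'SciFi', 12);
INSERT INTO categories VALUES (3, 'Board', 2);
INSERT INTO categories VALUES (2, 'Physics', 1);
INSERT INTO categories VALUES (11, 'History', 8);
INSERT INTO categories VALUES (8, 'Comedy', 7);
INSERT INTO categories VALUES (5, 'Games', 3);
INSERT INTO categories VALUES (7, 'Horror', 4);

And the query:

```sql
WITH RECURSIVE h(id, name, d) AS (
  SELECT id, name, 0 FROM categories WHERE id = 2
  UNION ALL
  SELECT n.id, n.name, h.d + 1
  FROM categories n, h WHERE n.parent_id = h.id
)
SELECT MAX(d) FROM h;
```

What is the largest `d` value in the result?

5

Base: id=2 (Physics) at d 0.
Iteration 1: rows with parent_id in {2} -> Board (id 3, d 1), Science (id 14, d 1).
Iteration 2: rows with parent_id in {3,14} -> Games (id 5, d 2).
Iteration 3: rows with parent_id in {5} -> Mystery (id 9, d 3).
Iteration 4: rows with parent_id in {9} -> Fantasy (id 12, d 4).
Iteration 5: rows with parent_id in {12} -> SciFi (id 13, d 5).
Iteration 6: no rows with parent_id in {13}; recursion stops.
d values: 0, 1, 1, 2, 3, 4, 5; the maximum is 5.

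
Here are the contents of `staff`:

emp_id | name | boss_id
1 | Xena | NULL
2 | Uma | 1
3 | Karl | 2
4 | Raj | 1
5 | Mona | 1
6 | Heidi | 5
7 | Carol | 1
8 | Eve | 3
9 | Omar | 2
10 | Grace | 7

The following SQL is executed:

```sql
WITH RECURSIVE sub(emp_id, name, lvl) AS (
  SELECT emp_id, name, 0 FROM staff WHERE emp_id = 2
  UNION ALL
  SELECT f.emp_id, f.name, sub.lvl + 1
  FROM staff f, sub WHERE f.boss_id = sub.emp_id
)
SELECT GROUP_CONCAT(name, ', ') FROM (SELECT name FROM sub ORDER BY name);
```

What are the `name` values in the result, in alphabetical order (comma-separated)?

Base: emp_id=2 (Uma) at lvl 0.
Iteration 1: rows with boss_id in {2} -> Karl (id 3, lvl 1), Omar (id 9, lvl 1).
Iteration 2: rows with boss_id in {3,9} -> Eve (id 8, lvl 2).
Iteration 3: no rows with boss_id in {8}; recursion stops.

Eve, Karl, Omar, Uma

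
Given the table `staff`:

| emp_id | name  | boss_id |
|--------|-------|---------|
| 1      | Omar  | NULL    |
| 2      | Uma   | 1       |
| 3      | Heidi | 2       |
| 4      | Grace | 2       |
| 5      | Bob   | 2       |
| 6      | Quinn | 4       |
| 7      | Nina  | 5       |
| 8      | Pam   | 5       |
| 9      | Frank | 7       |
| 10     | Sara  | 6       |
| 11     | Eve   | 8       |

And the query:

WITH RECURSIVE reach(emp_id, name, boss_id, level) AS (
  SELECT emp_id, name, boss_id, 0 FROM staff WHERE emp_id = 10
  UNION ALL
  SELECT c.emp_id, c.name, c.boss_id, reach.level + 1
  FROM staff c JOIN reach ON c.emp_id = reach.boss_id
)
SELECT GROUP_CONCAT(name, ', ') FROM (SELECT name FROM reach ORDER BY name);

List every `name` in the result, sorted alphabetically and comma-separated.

Base: emp_id=10 (Sara), boss_id=6, level 0.
Iteration 1: join on emp_id=6 -> Quinn (id 6, boss_id=4, level 1).
Iteration 2: join on emp_id=4 -> Grace (id 4, boss_id=2, level 2).
Iteration 3: join on emp_id=2 -> Uma (id 2, boss_id=1, level 3).
Iteration 4: join on emp_id=1 -> Omar (id 1, boss_id=NULL, level 4).
Iteration 5: boss_id is NULL; no match; recursion stops.

Grace, Omar, Quinn, Sara, Uma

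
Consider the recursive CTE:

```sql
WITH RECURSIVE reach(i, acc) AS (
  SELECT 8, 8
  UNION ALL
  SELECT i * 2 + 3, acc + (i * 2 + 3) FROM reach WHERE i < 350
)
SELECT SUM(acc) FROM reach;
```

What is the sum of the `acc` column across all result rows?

2633

Base: i=8, acc=8.
Iteration 1: 8 < 350 holds -> i = 8 * 2 + 3 = 19, acc = 8 + 19 = 27.
Iteration 2: 19 < 350 holds -> i = 19 * 2 + 3 = 41, acc = 27 + 41 = 68.
Iteration 3: 41 < 350 holds -> i = 41 * 2 + 3 = 85, acc = 68 + 85 = 153.
Iteration 4: 85 < 350 holds -> i = 85 * 2 + 3 = 173, acc = 153 + 173 = 326.
Iteration 5: 173 < 350 holds -> i = 173 * 2 + 3 = 349, acc = 326 + 349 = 675.
Iteration 6: 349 < 350 holds -> i = 349 * 2 + 3 = 701, acc = 675 + 701 = 1376.
Iteration 7: 701 < 350 fails; recursion stops.
SUM(acc) = 8 + 27 + 68 + 153 + 326 + 675 + 1376 = 2633.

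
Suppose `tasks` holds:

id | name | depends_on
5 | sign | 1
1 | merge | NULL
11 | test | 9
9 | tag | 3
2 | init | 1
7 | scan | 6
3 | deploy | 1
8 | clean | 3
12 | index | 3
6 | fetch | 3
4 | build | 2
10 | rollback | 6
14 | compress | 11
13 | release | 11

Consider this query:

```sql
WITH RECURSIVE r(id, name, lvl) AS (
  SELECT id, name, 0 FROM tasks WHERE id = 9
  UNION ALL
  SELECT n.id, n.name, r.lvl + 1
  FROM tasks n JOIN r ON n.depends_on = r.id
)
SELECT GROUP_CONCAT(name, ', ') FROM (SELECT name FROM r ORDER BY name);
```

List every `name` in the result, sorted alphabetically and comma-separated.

Base: id=9 (tag) at lvl 0.
Iteration 1: rows with depends_on in {9} -> test (id 11, lvl 1).
Iteration 2: rows with depends_on in {11} -> release (id 13, lvl 2), compress (id 14, lvl 2).
Iteration 3: no rows with depends_on in {13,14}; recursion stops.

compress, release, tag, test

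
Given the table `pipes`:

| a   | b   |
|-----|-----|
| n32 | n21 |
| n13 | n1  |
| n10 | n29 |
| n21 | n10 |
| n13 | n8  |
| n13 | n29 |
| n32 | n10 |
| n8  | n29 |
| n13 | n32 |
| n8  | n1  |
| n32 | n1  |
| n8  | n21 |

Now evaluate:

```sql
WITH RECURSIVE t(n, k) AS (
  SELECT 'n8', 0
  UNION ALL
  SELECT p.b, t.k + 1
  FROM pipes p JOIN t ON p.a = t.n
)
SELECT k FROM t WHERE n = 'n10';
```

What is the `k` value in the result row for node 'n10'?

Base: (n8, k=0).
Iteration 1: edges from {n8} -> (n1, k=1), (n21, k=1), (n29, k=1).
Iteration 2: edges from {n1,n21,n29} -> (n10, k=2).
Iteration 3: edges from {n10} -> (n29, k=3).
Iteration 4: no outgoing edges from {n29}; recursion stops.

2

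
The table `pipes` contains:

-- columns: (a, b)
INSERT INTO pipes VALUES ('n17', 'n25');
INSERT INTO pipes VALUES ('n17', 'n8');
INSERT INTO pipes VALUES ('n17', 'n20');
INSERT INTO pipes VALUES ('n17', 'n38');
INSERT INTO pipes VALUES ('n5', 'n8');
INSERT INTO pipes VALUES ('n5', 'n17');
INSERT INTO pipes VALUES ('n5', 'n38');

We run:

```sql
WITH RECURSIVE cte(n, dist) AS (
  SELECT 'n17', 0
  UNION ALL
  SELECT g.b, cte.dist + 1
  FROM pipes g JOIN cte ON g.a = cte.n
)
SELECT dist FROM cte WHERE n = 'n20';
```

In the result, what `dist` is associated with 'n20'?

1

Base: (n17, dist=0).
Iteration 1: edges from {n17} -> (n20, dist=1), (n25, dist=1), (n38, dist=1), (n8, dist=1).
Iteration 2: no outgoing edges from {n20,n25,n38,n8}; recursion stops.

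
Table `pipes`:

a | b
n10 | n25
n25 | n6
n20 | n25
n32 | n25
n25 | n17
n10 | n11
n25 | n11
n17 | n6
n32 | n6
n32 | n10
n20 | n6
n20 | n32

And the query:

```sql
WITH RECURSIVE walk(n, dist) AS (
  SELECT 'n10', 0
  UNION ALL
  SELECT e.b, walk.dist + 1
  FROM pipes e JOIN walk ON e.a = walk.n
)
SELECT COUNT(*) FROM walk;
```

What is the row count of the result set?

7

Base: (n10, dist=0).
Iteration 1: edges from {n10} -> (n11, dist=1), (n25, dist=1).
Iteration 2: edges from {n11,n25} -> (n11, dist=2), (n17, dist=2), (n6, dist=2).
Iteration 3: edges from {n11,n17,n6} -> (n6, dist=3).
Iteration 4: no outgoing edges from {n6}; recursion stops.
Total rows emitted: 7.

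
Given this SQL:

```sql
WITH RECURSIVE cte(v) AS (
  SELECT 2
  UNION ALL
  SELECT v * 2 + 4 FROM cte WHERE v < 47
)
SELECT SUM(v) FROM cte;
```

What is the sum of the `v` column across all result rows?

Base: v=2.
Iteration 1: 2 < 47 holds -> v = 2 * 2 + 4 = 8.
Iteration 2: 8 < 47 holds -> v = 8 * 2 + 4 = 20.
Iteration 3: 20 < 47 holds -> v = 20 * 2 + 4 = 44.
Iteration 4: 44 < 47 holds -> v = 44 * 2 + 4 = 92.
Iteration 5: 92 < 47 fails; recursion stops.
SUM(v) = 2 + 8 + 20 + 44 + 92 = 166.

166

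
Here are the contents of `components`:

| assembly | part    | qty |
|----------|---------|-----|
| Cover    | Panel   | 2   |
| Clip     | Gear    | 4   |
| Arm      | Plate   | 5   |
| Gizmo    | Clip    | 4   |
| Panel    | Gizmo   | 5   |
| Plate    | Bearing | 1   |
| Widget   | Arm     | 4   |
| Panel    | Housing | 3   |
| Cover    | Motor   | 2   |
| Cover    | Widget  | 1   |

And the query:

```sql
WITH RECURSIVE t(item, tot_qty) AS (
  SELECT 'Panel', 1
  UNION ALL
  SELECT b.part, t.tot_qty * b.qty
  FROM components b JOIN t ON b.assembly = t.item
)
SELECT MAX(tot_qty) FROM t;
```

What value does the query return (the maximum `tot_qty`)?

Base: (Panel, tot_qty=1).
Iteration 1: components of {Panel} -> Gizmo = 1*5 = 5, Housing = 1*3 = 3.
Iteration 2: components of {Gizmo,Housing} -> Clip = 5*4 = 20.
Iteration 3: components of {Clip} -> Gear = 20*4 = 80.
Iteration 4: no further components; recursion stops.
tot_qty values: 1, 3, 5, 20, 80; the maximum is 80.

80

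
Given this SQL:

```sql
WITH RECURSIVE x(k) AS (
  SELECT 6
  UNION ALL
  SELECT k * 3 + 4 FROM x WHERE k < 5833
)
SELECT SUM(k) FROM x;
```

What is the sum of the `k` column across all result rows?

26224

Base: k=6.
Iteration 1: 6 < 5833 holds -> k = 6 * 3 + 4 = 22.
Iteration 2: 22 < 5833 holds -> k = 22 * 3 + 4 = 70.
Iteration 3: 70 < 5833 holds -> k = 70 * 3 + 4 = 214.
Iteration 4: 214 < 5833 holds -> k = 214 * 3 + 4 = 646.
Iteration 5: 646 < 5833 holds -> k = 646 * 3 + 4 = 1942.
Iteration 6: 1942 < 5833 holds -> k = 1942 * 3 + 4 = 5830.
Iteration 7: 5830 < 5833 holds -> k = 5830 * 3 + 4 = 17494.
Iteration 8: 17494 < 5833 fails; recursion stops.
SUM(k) = 6 + 22 + 70 + 214 + 646 + 1942 + 5830 + 17494 = 26224.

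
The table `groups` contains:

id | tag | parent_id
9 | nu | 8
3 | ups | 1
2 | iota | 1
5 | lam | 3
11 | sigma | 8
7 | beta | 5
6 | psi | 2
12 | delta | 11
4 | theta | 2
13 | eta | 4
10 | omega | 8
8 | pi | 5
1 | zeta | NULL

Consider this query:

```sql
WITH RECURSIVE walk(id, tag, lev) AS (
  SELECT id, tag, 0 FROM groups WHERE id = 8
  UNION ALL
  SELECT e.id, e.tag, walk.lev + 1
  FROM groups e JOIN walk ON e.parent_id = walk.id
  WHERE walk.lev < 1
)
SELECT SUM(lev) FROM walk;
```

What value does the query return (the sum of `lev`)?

3

Base: id=8 (pi) at lev 0.
Iteration 1: rows with parent_id in {8} -> nu (id 9, lev 1), omega (id 10, lev 1), sigma (id 11, lev 1).
Iteration 2: lev < 1 fails for all current rows; recursion stops.
SUM(lev) = 0 + 1 + 1 + 1 = 3.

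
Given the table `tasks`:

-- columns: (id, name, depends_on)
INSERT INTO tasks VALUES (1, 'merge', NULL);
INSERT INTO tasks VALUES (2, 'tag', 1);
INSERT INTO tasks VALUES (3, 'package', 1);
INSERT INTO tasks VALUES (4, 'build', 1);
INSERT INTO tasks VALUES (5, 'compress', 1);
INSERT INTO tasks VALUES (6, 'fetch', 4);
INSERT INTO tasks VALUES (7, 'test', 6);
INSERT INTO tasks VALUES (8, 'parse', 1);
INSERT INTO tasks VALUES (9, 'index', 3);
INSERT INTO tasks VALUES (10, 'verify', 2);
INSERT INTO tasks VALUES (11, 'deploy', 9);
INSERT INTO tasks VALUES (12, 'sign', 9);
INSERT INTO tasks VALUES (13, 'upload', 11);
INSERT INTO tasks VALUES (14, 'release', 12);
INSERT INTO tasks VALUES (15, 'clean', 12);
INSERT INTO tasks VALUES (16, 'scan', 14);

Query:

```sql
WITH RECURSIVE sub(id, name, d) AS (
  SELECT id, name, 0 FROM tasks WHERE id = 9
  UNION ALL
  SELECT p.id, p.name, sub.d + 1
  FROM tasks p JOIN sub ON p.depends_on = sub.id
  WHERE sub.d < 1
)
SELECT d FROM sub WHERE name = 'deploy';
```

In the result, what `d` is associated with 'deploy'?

1

Base: id=9 (index) at d 0.
Iteration 1: rows with depends_on in {9} -> deploy (id 11, d 1), sign (id 12, d 1).
Iteration 2: d < 1 fails for all current rows; recursion stops.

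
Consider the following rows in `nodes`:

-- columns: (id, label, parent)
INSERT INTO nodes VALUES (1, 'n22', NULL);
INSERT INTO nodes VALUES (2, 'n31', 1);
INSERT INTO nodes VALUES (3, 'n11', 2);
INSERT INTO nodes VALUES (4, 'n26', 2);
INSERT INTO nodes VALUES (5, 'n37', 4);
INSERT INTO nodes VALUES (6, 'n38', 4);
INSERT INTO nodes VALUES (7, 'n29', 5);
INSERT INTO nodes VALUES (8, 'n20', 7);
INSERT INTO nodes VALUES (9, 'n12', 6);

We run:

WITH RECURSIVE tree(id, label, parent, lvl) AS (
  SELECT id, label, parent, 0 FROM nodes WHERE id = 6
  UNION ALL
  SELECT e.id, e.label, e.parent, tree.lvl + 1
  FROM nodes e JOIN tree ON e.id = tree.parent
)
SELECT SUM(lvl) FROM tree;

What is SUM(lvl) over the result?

Base: id=6 (n38), parent=4, lvl 0.
Iteration 1: join on id=4 -> n26 (id 4, parent=2, lvl 1).
Iteration 2: join on id=2 -> n31 (id 2, parent=1, lvl 2).
Iteration 3: join on id=1 -> n22 (id 1, parent=NULL, lvl 3).
Iteration 4: parent is NULL; no match; recursion stops.
SUM(lvl) = 0 + 1 + 2 + 3 = 6.

6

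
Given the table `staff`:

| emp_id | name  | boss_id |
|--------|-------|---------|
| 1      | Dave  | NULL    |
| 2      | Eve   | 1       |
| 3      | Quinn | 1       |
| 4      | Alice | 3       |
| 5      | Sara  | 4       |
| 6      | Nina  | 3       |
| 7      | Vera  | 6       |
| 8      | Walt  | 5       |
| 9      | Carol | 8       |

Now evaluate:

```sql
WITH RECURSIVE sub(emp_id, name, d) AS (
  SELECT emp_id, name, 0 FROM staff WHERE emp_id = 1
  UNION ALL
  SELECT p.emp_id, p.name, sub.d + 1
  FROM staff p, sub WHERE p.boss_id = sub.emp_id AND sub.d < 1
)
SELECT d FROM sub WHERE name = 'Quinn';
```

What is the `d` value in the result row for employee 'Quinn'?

1

Base: emp_id=1 (Dave) at d 0.
Iteration 1: rows with boss_id in {1} -> Eve (id 2, d 1), Quinn (id 3, d 1).
Iteration 2: d < 1 fails for all current rows; recursion stops.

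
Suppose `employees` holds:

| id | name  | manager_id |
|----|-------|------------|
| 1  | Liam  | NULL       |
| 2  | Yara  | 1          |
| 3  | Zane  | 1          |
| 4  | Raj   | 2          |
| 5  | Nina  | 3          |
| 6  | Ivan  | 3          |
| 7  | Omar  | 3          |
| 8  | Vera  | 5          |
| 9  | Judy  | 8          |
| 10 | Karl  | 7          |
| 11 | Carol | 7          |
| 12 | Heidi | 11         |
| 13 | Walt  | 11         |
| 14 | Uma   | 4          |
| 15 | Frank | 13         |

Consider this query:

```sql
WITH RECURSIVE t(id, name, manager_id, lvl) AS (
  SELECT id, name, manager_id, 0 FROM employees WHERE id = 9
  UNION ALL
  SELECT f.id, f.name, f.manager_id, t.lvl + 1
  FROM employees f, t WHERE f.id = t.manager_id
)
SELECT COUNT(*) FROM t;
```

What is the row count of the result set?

5

Base: id=9 (Judy), manager_id=8, lvl 0.
Iteration 1: join on id=8 -> Vera (id 8, manager_id=5, lvl 1).
Iteration 2: join on id=5 -> Nina (id 5, manager_id=3, lvl 2).
Iteration 3: join on id=3 -> Zane (id 3, manager_id=1, lvl 3).
Iteration 4: join on id=1 -> Liam (id 1, manager_id=NULL, lvl 4).
Iteration 5: manager_id is NULL; no match; recursion stops.
Total rows emitted: 5.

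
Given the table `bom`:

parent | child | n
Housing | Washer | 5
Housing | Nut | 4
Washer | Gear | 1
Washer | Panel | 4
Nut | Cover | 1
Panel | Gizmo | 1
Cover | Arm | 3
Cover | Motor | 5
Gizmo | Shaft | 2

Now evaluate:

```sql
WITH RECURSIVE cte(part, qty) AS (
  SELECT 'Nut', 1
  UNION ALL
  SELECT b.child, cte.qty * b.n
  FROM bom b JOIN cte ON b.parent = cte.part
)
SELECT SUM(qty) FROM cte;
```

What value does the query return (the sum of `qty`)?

Base: (Nut, qty=1).
Iteration 1: components of {Nut} -> Cover = 1*1 = 1.
Iteration 2: components of {Cover} -> Arm = 1*3 = 3, Motor = 1*5 = 5.
Iteration 3: no further components; recursion stops.
SUM(qty) = 1 + 1 + 3 + 5 = 10.

10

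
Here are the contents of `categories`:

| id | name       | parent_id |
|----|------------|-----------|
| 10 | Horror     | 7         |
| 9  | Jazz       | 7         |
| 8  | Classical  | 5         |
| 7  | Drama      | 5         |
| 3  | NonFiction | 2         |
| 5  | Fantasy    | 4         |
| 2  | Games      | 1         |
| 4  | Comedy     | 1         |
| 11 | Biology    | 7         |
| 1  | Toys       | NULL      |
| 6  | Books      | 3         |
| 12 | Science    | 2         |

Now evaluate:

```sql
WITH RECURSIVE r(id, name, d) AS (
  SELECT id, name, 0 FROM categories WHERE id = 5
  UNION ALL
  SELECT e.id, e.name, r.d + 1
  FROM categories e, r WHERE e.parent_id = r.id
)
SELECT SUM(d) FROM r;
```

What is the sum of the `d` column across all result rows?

Base: id=5 (Fantasy) at d 0.
Iteration 1: rows with parent_id in {5} -> Drama (id 7, d 1), Classical (id 8, d 1).
Iteration 2: rows with parent_id in {7,8} -> Jazz (id 9, d 2), Horror (id 10, d 2), Biology (id 11, d 2).
Iteration 3: no rows with parent_id in {9,10,11}; recursion stops.
SUM(d) = 0 + 1 + 1 + 2 + 2 + 2 = 8.

8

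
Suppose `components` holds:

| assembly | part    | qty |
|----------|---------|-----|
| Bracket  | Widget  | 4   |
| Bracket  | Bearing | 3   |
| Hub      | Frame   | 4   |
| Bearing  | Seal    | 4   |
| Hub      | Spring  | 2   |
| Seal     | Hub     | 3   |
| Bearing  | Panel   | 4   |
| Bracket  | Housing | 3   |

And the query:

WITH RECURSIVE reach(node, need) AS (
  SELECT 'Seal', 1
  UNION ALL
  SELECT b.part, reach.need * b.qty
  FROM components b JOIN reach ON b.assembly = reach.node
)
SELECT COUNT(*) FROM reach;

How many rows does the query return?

4

Base: (Seal, need=1).
Iteration 1: components of {Seal} -> Hub = 1*3 = 3.
Iteration 2: components of {Hub} -> Frame = 3*4 = 12, Spring = 3*2 = 6.
Iteration 3: no further components; recursion stops.
Total rows emitted: 4.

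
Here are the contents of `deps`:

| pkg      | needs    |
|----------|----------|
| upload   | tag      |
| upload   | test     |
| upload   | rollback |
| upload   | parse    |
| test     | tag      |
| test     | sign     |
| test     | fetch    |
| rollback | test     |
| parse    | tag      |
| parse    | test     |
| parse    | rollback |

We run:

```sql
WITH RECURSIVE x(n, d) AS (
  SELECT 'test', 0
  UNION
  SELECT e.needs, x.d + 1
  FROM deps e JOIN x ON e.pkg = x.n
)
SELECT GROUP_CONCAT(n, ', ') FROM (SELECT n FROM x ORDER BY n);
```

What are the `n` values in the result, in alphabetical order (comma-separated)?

fetch, sign, tag, test

Base: (test, d=0).
Iteration 1: edges from {test} -> (fetch, d=1), (sign, d=1), (tag, d=1).
Iteration 2: no outgoing edges from {fetch,sign,tag}; recursion stops.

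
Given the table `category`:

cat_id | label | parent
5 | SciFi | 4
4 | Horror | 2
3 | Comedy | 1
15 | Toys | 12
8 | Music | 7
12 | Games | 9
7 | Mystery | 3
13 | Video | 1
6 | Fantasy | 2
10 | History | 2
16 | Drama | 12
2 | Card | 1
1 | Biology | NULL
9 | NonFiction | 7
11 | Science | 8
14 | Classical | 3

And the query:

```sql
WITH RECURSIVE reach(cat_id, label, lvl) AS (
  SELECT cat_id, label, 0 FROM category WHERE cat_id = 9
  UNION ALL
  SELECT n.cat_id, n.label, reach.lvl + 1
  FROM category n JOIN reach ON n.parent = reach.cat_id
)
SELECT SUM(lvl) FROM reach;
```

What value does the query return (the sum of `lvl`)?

Base: cat_id=9 (NonFiction) at lvl 0.
Iteration 1: rows with parent in {9} -> Games (id 12, lvl 1).
Iteration 2: rows with parent in {12} -> Toys (id 15, lvl 2), Drama (id 16, lvl 2).
Iteration 3: no rows with parent in {15,16}; recursion stops.
SUM(lvl) = 0 + 1 + 2 + 2 = 5.

5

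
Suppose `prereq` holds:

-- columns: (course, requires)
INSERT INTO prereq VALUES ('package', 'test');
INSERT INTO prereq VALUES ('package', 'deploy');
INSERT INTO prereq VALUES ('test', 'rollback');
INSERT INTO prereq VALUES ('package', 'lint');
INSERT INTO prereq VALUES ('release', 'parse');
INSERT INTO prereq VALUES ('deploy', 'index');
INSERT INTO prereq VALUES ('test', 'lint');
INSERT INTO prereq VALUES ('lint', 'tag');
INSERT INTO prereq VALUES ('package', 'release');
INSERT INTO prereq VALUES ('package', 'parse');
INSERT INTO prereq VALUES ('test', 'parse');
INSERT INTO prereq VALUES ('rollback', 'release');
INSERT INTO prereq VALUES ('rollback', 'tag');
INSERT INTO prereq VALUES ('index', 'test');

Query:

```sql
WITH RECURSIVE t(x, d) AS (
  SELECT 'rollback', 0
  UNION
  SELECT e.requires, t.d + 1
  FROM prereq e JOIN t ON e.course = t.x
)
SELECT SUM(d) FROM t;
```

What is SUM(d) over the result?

4

Base: (rollback, d=0).
Iteration 1: edges from {rollback} -> (release, d=1), (tag, d=1).
Iteration 2: edges from {release,tag} -> (parse, d=2).
Iteration 3: no outgoing edges from {parse}; recursion stops.
SUM(d) = 0 + 1 + 1 + 2 = 4.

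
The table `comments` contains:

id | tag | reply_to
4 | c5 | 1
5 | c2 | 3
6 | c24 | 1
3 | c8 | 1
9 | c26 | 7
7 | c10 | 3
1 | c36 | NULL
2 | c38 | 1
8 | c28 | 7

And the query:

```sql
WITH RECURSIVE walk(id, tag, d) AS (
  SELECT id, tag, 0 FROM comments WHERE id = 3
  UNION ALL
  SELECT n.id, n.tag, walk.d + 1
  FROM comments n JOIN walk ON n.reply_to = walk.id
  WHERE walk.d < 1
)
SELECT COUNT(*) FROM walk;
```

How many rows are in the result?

3

Base: id=3 (c8) at d 0.
Iteration 1: rows with reply_to in {3} -> c2 (id 5, d 1), c10 (id 7, d 1).
Iteration 2: d < 1 fails for all current rows; recursion stops.
Total rows emitted: 3.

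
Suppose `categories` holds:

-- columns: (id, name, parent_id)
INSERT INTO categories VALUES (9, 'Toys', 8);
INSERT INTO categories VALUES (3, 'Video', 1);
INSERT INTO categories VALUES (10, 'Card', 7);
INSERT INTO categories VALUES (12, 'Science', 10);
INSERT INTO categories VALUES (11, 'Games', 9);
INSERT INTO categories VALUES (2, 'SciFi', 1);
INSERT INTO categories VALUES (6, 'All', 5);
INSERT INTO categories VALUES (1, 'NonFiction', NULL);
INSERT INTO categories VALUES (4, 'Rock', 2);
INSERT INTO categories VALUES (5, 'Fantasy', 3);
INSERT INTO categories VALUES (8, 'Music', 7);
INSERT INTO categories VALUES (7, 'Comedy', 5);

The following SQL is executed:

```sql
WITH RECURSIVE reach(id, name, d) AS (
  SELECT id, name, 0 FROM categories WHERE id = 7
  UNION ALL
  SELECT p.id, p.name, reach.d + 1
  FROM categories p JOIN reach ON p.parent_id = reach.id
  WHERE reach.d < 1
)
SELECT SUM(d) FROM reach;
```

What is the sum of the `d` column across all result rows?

2

Base: id=7 (Comedy) at d 0.
Iteration 1: rows with parent_id in {7} -> Music (id 8, d 1), Card (id 10, d 1).
Iteration 2: d < 1 fails for all current rows; recursion stops.
SUM(d) = 0 + 1 + 1 = 2.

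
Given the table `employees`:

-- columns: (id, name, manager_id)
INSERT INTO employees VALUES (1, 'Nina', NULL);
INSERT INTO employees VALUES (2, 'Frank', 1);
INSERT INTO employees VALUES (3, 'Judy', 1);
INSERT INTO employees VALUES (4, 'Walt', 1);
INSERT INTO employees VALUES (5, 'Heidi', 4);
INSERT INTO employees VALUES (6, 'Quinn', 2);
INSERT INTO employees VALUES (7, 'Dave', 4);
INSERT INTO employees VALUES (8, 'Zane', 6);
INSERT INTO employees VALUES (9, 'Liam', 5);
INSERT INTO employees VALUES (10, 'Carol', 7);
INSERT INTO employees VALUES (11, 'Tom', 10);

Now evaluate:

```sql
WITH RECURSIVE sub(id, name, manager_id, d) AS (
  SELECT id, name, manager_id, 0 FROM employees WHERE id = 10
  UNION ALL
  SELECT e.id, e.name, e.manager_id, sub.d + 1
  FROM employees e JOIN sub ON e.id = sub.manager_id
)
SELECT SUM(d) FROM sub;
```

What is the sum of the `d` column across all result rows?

6

Base: id=10 (Carol), manager_id=7, d 0.
Iteration 1: join on id=7 -> Dave (id 7, manager_id=4, d 1).
Iteration 2: join on id=4 -> Walt (id 4, manager_id=1, d 2).
Iteration 3: join on id=1 -> Nina (id 1, manager_id=NULL, d 3).
Iteration 4: manager_id is NULL; no match; recursion stops.
SUM(d) = 0 + 1 + 2 + 3 = 6.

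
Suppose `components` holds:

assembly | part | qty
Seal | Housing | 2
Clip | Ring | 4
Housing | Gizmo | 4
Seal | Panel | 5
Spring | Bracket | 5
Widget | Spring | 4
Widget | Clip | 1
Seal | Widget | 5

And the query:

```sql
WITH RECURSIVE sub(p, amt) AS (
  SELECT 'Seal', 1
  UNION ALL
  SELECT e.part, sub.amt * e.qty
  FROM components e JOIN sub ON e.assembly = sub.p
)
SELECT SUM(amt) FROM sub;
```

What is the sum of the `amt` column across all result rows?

166

Base: (Seal, amt=1).
Iteration 1: components of {Seal} -> Housing = 1*2 = 2, Panel = 1*5 = 5, Widget = 1*5 = 5.
Iteration 2: components of {Housing,Panel,Widget} -> Clip = 5*1 = 5, Gizmo = 2*4 = 8, Spring = 5*4 = 20.
Iteration 3: components of {Clip,Gizmo,Spring} -> Bracket = 20*5 = 100, Ring = 5*4 = 20.
Iteration 4: no further components; recursion stops.
SUM(amt) = 1 + 2 + 5 + 5 + 8 + 5 + 20 + 20 + 100 = 166.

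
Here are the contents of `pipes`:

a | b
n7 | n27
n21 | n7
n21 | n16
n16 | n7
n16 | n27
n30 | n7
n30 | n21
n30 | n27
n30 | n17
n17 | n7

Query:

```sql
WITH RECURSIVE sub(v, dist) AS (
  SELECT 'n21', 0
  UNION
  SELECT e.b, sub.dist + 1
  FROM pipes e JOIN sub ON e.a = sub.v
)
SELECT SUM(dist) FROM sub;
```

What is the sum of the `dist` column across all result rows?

9

Base: (n21, dist=0).
Iteration 1: edges from {n21} -> (n16, dist=1), (n7, dist=1).
Iteration 2: edges from {n16,n7} -> (n27, dist=2), (n7, dist=2). [UNION drops 1 duplicate row(s)]
Iteration 3: edges from {n27,n7} -> (n27, dist=3).
Iteration 4: no outgoing edges from {n27}; recursion stops.
SUM(dist) = 0 + 1 + 1 + 2 + 2 + 3 = 9.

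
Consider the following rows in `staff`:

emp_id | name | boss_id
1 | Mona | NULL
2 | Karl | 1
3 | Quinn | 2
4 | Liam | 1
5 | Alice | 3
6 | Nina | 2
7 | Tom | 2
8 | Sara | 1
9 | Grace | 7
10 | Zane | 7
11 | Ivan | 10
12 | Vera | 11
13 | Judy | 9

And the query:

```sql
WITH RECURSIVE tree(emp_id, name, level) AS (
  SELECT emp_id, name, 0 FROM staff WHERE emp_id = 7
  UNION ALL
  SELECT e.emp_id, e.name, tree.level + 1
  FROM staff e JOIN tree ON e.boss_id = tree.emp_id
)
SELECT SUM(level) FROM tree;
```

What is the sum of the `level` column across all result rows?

9

Base: emp_id=7 (Tom) at level 0.
Iteration 1: rows with boss_id in {7} -> Grace (id 9, level 1), Zane (id 10, level 1).
Iteration 2: rows with boss_id in {9,10} -> Ivan (id 11, level 2), Judy (id 13, level 2).
Iteration 3: rows with boss_id in {11,13} -> Vera (id 12, level 3).
Iteration 4: no rows with boss_id in {12}; recursion stops.
SUM(level) = 0 + 1 + 1 + 2 + 2 + 3 = 9.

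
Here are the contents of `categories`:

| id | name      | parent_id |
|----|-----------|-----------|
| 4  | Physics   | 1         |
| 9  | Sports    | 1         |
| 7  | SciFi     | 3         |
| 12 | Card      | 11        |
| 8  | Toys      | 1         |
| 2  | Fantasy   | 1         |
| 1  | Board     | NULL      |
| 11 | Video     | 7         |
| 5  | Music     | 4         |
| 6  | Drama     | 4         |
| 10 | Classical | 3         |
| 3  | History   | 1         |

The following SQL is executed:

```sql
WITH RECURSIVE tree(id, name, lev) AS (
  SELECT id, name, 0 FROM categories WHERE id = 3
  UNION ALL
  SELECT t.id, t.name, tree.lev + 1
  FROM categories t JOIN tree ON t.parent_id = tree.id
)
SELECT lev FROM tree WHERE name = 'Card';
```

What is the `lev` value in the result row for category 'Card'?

3

Base: id=3 (History) at lev 0.
Iteration 1: rows with parent_id in {3} -> SciFi (id 7, lev 1), Classical (id 10, lev 1).
Iteration 2: rows with parent_id in {7,10} -> Video (id 11, lev 2).
Iteration 3: rows with parent_id in {11} -> Card (id 12, lev 3).
Iteration 4: no rows with parent_id in {12}; recursion stops.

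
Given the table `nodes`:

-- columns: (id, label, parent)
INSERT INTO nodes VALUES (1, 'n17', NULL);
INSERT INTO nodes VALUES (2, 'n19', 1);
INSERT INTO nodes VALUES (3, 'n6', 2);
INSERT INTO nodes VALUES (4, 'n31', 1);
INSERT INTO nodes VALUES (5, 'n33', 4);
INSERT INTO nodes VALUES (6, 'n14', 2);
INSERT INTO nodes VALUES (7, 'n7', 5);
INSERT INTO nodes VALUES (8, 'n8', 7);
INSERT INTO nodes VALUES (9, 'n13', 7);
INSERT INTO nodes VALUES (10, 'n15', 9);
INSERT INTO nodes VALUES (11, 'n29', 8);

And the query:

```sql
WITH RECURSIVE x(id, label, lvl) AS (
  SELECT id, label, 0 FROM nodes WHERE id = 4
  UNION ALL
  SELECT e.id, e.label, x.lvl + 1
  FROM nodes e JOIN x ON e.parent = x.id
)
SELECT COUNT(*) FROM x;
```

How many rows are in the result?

Base: id=4 (n31) at lvl 0.
Iteration 1: rows with parent in {4} -> n33 (id 5, lvl 1).
Iteration 2: rows with parent in {5} -> n7 (id 7, lvl 2).
Iteration 3: rows with parent in {7} -> n8 (id 8, lvl 3), n13 (id 9, lvl 3).
Iteration 4: rows with parent in {8,9} -> n15 (id 10, lvl 4), n29 (id 11, lvl 4).
Iteration 5: no rows with parent in {10,11}; recursion stops.
Total rows emitted: 7.

7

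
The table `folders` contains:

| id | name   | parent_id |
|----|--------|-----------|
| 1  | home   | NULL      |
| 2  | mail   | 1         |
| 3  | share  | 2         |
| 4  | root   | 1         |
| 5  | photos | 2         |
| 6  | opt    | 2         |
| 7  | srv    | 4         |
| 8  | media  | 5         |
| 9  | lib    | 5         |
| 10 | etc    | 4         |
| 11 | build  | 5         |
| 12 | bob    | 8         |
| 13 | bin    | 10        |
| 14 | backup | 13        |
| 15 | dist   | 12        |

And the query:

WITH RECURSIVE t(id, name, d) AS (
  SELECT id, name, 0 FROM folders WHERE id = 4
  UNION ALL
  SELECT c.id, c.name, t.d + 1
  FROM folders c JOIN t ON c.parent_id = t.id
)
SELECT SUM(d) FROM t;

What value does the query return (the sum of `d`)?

Base: id=4 (root) at d 0.
Iteration 1: rows with parent_id in {4} -> srv (id 7, d 1), etc (id 10, d 1).
Iteration 2: rows with parent_id in {7,10} -> bin (id 13, d 2).
Iteration 3: rows with parent_id in {13} -> backup (id 14, d 3).
Iteration 4: no rows with parent_id in {14}; recursion stops.
SUM(d) = 0 + 1 + 1 + 2 + 3 = 7.

7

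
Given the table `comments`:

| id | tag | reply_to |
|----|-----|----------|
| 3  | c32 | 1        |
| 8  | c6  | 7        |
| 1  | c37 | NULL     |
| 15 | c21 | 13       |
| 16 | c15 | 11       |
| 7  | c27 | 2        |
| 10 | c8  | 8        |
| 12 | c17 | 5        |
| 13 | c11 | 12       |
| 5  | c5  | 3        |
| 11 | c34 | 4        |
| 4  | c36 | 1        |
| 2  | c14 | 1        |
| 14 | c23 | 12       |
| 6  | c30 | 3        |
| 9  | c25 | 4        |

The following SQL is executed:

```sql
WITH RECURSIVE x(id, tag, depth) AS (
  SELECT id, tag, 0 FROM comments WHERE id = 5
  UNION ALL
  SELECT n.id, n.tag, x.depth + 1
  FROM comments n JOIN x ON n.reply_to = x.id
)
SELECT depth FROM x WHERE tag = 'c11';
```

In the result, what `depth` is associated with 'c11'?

2

Base: id=5 (c5) at depth 0.
Iteration 1: rows with reply_to in {5} -> c17 (id 12, depth 1).
Iteration 2: rows with reply_to in {12} -> c11 (id 13, depth 2), c23 (id 14, depth 2).
Iteration 3: rows with reply_to in {13,14} -> c21 (id 15, depth 3).
Iteration 4: no rows with reply_to in {15}; recursion stops.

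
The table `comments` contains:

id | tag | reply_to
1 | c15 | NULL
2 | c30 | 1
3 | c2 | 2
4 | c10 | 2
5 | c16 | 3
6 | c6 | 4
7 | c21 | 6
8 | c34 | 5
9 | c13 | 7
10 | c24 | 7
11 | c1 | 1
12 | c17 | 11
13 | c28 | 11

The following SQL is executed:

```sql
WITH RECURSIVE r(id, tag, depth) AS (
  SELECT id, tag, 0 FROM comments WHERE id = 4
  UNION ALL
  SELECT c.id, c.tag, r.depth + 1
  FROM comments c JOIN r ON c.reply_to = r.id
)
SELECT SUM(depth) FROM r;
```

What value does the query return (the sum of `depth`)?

Base: id=4 (c10) at depth 0.
Iteration 1: rows with reply_to in {4} -> c6 (id 6, depth 1).
Iteration 2: rows with reply_to in {6} -> c21 (id 7, depth 2).
Iteration 3: rows with reply_to in {7} -> c13 (id 9, depth 3), c24 (id 10, depth 3).
Iteration 4: no rows with reply_to in {9,10}; recursion stops.
SUM(depth) = 0 + 1 + 2 + 3 + 3 = 9.

9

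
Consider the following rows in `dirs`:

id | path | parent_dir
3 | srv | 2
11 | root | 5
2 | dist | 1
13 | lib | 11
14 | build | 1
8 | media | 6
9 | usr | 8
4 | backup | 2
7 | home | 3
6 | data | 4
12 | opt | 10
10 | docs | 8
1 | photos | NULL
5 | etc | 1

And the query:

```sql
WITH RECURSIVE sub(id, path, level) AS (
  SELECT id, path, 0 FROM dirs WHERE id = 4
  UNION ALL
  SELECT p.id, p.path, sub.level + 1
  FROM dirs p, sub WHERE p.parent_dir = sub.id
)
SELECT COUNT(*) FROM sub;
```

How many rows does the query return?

6

Base: id=4 (backup) at level 0.
Iteration 1: rows with parent_dir in {4} -> data (id 6, level 1).
Iteration 2: rows with parent_dir in {6} -> media (id 8, level 2).
Iteration 3: rows with parent_dir in {8} -> usr (id 9, level 3), docs (id 10, level 3).
Iteration 4: rows with parent_dir in {9,10} -> opt (id 12, level 4).
Iteration 5: no rows with parent_dir in {12}; recursion stops.
Total rows emitted: 6.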